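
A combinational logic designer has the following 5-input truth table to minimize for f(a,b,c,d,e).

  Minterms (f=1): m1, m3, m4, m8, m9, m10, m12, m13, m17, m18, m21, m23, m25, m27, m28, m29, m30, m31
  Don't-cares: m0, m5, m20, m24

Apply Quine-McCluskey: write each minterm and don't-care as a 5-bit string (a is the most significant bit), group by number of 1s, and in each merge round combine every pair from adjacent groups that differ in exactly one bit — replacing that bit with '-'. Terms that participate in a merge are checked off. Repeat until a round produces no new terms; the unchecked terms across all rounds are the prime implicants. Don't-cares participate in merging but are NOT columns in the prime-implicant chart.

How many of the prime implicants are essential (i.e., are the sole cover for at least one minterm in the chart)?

size-2^0 implicants → 00000(✓)  00001(✓)  00011(✓)  00100(✓)  00101(✓)  01000(✓)  01001(✓)  01010(✓)  01100(✓)  01101(✓)  10001(✓)  10010  10100(✓)  10101(✓)  10111(✓)  11000(✓)  11001(✓)  11011(✓)  11100(✓)  11101(✓)  11110(✓)  11111(✓)
size-2^1 implicants → -0001(✓)  -0100(✓)  -0101(✓)  -1000(✓)  -1001(✓)  -1100(✓)  -1101(✓)  0-000(✓)  0-001(✓)  0-100(✓)  0-101(✓)  00-00(✓)  00-01(✓)  000-1  0000-(✓)  0010-(✓)  01-00(✓)  01-01(✓)  010-0  0100-(✓)  0110-(✓)  1-001(✓)  1-100(✓)  1-101(✓)  1-111(✓)  10-01(✓)  101-1(✓)  1010-(✓)  11-00(✓)  11-01(✓)  11-11(✓)  110-1(✓)  1100-(✓)  111-0(✓)  111-1(✓)  1110-(✓)  1111-(✓)
size-2^2 implicants → --001(✓)  --100(✓)  --101(✓)  -0-01(✓)  -010-(✓)  -1-00(✓)  -1-01(✓)  -100-(✓)  -110-(✓)  0--00(✓)  0--01(✓)  0-00-(✓)  0-10-(✓)  00-0-(✓)  01-0-(✓)  1--01(✓)  1-1-1  1-10-(✓)  11--1  11-0-(✓)  111--
size-2^3 implicants → ---01  --10-  -1-0-  0--0-
Unchecked terms (primes): ---01, --10-, -1-0-, 0--0-, 000-1, 010-0, 1-1-1, 10010, 11--1, 111--
Minterm coverage:
  m1 ⊆ ---01,0--0-,000-1
  m3 ⊆ 000-1 [E]
  m4 ⊆ --10-,0--0-
  m8 ⊆ -1-0-,0--0-,010-0
  m9 ⊆ ---01,-1-0-,0--0-
  m10 ⊆ 010-0 [E]
  m12 ⊆ --10-,-1-0-,0--0-
  m13 ⊆ ---01,--10-,-1-0-,0--0-
  m17 ⊆ ---01 [E]
  m18 ⊆ 10010 [E]
  m21 ⊆ ---01,--10-,1-1-1
  m23 ⊆ 1-1-1 [E]
  m25 ⊆ ---01,-1-0-,11--1
  m27 ⊆ 11--1 [E]
  m28 ⊆ --10-,-1-0-,111--
  m29 ⊆ ---01,--10-,-1-0-,1-1-1,11--1,111--
  m30 ⊆ 111-- [E]
  m31 ⊆ 1-1-1,11--1,111--
E = {---01, 000-1, 010-0, 1-1-1, 10010, 11--1, 111--}

7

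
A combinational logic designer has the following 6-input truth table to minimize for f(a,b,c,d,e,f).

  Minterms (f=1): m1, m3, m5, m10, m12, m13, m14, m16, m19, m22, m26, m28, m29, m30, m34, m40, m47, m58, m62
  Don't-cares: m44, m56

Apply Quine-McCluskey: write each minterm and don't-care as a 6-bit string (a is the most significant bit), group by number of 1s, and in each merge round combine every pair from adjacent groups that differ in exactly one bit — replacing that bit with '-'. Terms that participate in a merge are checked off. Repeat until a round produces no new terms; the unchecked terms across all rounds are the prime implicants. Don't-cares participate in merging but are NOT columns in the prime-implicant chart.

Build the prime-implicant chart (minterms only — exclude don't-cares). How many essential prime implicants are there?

8

size-2^0 implicants → 000001(✓)  000011(✓)  000101(✓)  001010(✓)  001100(✓)  001101(✓)  001110(✓)  010000  010011(✓)  010110(✓)  011010(✓)  011100(✓)  011101(✓)  011110(✓)  100010  101000(✓)  101100(✓)  101111  111000(✓)  111010(✓)  111110(✓)
size-2^1 implicants → -01100  -11010(✓)  -11110(✓)  0-0011  0-1010(✓)  0-1100(✓)  0-1101(✓)  0-1110(✓)  00-101  000-01  0000-1  001-10(✓)  0011-0(✓)  00110-(✓)  01-110  011-10(✓)  0111-0(✓)  01110-(✓)  1-1000  101-00  111-10(✓)  1110-0
size-2^2 implicants → -11-10  0-1-10  0-11-0  0-110-
Unchecked terms (primes): -01100, -11-10, 0-0011, 0-1-10, 0-11-0, 0-110-, 00-101, 000-01, 0000-1, 01-110, 010000, 1-1000, 100010, 101-00, 101111, 1110-0
Minterm coverage:
  m1 ⊆ 000-01,0000-1
  m3 ⊆ 0-0011,0000-1
  m5 ⊆ 00-101,000-01
  m10 ⊆ 0-1-10 [E]
  m12 ⊆ -01100,0-11-0,0-110-
  m13 ⊆ 0-110-,00-101
  m14 ⊆ 0-1-10,0-11-0
  m16 ⊆ 010000 [E]
  m19 ⊆ 0-0011 [E]
  m22 ⊆ 01-110 [E]
  m26 ⊆ -11-10,0-1-10
  m28 ⊆ 0-11-0,0-110-
  m29 ⊆ 0-110- [E]
  m30 ⊆ -11-10,0-1-10,0-11-0,01-110
  m34 ⊆ 100010 [E]
  m40 ⊆ 1-1000,101-00
  m47 ⊆ 101111 [E]
  m58 ⊆ -11-10,1110-0
  m62 ⊆ -11-10 [E]
E = {-11-10, 0-0011, 0-1-10, 0-110-, 01-110, 010000, 100010, 101111}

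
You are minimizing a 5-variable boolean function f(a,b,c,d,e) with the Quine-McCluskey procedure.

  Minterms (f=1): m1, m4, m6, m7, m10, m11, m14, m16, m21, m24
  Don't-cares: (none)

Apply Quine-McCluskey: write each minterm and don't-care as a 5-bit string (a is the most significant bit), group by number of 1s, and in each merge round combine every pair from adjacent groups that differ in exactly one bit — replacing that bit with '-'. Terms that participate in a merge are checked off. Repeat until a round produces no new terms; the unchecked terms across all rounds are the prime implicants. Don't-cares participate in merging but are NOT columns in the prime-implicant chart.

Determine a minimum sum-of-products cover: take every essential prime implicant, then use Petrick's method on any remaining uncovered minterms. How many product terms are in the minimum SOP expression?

7

size-2^0 implicants → 00001  00100(✓)  00110(✓)  00111(✓)  01010(✓)  01011(✓)  01110(✓)  10000(✓)  10101  11000(✓)
size-2^1 implicants → 0-110  001-0  0011-  01-10  0101-  1-000
Unchecked terms (primes): 0-110, 00001, 001-0, 0011-, 01-10, 0101-, 1-000, 10101
Minterm coverage:
  m1 ⊆ 00001 [E]
  m4 ⊆ 001-0 [E]
  m6 ⊆ 0-110,001-0,0011-
  m7 ⊆ 0011- [E]
  m10 ⊆ 01-10,0101-
  m11 ⊆ 0101- [E]
  m14 ⊆ 0-110,01-10
  m16 ⊆ 1-000 [E]
  m21 ⊆ 10101 [E]
  m24 ⊆ 1-000 [E]
E = {00001, 001-0, 0011-, 0101-, 1-000, 10101}
Petrick residual → 0-110
Cover = a'cde' + a'b'c'd'e + a'b'ce' + a'b'cd + a'bc'd + ac'd'e' + ab'cd'e  |cover|=7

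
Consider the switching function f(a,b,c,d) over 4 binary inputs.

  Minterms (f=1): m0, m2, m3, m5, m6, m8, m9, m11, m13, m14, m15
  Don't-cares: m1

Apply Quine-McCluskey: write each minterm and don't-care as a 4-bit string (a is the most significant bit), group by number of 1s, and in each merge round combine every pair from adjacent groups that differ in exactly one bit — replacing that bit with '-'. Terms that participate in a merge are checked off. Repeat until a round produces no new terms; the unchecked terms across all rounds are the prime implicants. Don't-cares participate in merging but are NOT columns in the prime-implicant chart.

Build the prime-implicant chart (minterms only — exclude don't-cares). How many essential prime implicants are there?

2

Round 0: 0000✓ 0001✓ 0010✓ 0011✓ 0101✓ 0110✓ 1000✓ 1001✓ 1011✓ 1101✓ 1110✓ 1111✓
Round 1: -000✓ -001✓ -011✓ -101✓ -110 0-01✓ 0-10 00-0✓ 00-1✓ 000-✓ 001-✓ 1-01✓ 1-11✓ 10-1✓ 100-✓ 11-1✓ 111-
Round 2: --01 -0-1 -00- 00-- 1--1
PIs = {--01, -0-1, -00-, -110, 0-10, 00--, 1--1, 111-}
Coverage chart:
  m0: -00-,00--
  m2: 0-10,00--
  m3: -0-1,00--
  m5: --01 ←essential
  m6: -110,0-10
  m8: -00- ←essential
  m9: --01,-0-1,-00-,1--1
  m11: -0-1,1--1
  m13: --01,1--1
  m14: -110,111-
  m15: 1--1,111-
Essential: --01, -00-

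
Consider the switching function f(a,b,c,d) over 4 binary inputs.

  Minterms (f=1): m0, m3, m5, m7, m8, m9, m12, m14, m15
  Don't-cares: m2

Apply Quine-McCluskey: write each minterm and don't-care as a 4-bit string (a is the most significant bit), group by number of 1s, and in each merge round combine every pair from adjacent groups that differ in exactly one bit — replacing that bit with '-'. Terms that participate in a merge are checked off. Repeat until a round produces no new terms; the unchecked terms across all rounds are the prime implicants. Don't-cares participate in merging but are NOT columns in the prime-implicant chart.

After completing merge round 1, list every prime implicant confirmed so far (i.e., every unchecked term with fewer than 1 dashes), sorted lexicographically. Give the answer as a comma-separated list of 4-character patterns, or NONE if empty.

NONE

Round 0: 0000✓ 0010✓ 0011✓ 0101✓ 0111✓ 1000✓ 1001✓ 1100✓ 1110✓ 1111✓
Round 1: -000 -111 0-11 00-0 001- 01-1 1-00 100- 11-0 111-
PIs = {-000, -111, 0-11, 00-0, 001-, 01-1, 1-00, 100-, 11-0, 111-}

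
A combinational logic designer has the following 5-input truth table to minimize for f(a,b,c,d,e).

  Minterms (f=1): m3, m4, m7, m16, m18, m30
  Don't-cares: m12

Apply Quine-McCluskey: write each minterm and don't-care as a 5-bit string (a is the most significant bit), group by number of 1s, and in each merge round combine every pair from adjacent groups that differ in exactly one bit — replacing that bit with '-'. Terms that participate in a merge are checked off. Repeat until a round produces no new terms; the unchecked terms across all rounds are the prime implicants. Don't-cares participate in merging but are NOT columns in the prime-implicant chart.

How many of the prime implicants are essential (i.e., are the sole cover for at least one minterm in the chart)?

4

Round 0: 00011✓ 00100✓ 00111✓ 01100✓ 10000✓ 10010✓ 11110
Round 1: 0-100 00-11 100-0
PIs = {0-100, 00-11, 100-0, 11110}
Coverage chart:
  m3: 00-11 ←essential
  m4: 0-100 ←essential
  m7: 00-11 ←essential
  m16: 100-0 ←essential
  m18: 100-0 ←essential
  m30: 11110 ←essential
Essential: 0-100, 00-11, 100-0, 11110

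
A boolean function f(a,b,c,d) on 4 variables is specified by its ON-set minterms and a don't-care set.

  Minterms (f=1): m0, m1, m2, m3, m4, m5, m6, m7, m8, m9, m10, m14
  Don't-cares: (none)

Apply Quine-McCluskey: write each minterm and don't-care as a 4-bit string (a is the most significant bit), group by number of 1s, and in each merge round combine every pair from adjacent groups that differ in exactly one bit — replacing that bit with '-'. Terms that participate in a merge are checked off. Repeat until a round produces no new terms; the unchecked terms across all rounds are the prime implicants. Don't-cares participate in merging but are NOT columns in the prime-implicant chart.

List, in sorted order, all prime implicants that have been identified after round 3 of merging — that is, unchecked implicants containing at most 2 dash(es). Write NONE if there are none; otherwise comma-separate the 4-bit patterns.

Round 0: 0000✓ 0001✓ 0010✓ 0011✓ 0100✓ 0101✓ 0110✓ 0111✓ 1000✓ 1001✓ 1010✓ 1110✓
Round 1: -000✓ -001✓ -010✓ -110✓ 0-00✓ 0-01✓ 0-10✓ 0-11✓ 00-0✓ 00-1✓ 000-✓ 001-✓ 01-0✓ 01-1✓ 010-✓ 011-✓ 1-10✓ 10-0✓ 100-✓
Round 2: --10 -0-0 -00- 0--0✓ 0--1✓ 0-0-✓ 0-1-✓ 00--✓ 01--✓
Round 3: 0---
PIs = {--10, -0-0, -00-, 0---}

--10, -0-0, -00-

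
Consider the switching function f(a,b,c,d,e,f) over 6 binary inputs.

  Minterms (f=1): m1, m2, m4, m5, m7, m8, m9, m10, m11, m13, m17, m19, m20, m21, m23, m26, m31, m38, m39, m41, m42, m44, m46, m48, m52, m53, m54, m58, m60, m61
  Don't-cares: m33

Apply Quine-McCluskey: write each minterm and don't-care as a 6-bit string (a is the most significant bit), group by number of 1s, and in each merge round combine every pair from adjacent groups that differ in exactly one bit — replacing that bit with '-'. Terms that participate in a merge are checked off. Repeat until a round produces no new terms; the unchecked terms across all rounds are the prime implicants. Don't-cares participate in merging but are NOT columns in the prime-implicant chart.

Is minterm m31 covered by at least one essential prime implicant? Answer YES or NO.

[col 0] 000001*, 000010*, 000100*, 000101*, 000111*, 001000*, 001001*, 001010*, 001011*, 001101*, 010001*, 010011*, 010100*, 010101*, 010111*, 011010*, 011111*, 100001*, 100110*, 100111*, 101001*, 101010*, 101100*, 101110*, 110000*, 110100*, 110101*, 110110*, 111010*, 111100*, 111101*
[col 1] -00001*, -00111, -01001*, -01010*, -10100*, -10101*, -11010*, 0-0001*, 0-0100*, 0-0101*, 0-0111*, 0-1010*, 00-001*, 00-010, 00-101*, 000-01*, 0001-1*, 00010-*, 001-01*, 0010-0*, 0010-1*, 00100-*, 00101-*, 01-111, 010-01*, 010-11*, 0100-1*, 0101-1*, 01010-*, 1-0110, 1-1010*, 1-1100, 10-001*, 10-110, 10011-, 101-10, 1011-0, 11-100*, 11-101*, 110-00, 1101-0, 11010-*, 11110-*
[col 2] --1010, -0-001, -1010-, 0-0-01, 0-01-1, 0-010-, 00--01, 0010--, 010--1, 11-10-
Prime implicants: --1010, -0-001, -00111, -1010-, 0-0-01, 0-01-1, 0-010-, 00--01, 00-010, 0010--, 01-111, 010--1, 1-0110, 1-1100, 10-110, 10011-, 101-10, 1011-0, 11-10-, 110-00, 1101-0
PI chart (minterm → PIs covering it):
  1 | -0-001,0-0-01,00--01
  2 | 00-010  (sole → essential)
  4 | 0-010-  (sole → essential)
  5 | 0-0-01,0-01-1,0-010-,00--01
  7 | -00111,0-01-1
  8 | 0010--  (sole → essential)
  9 | -0-001,00--01,0010--
  10 | --1010,00-010,0010--
  11 | 0010--  (sole → essential)
  13 | 00--01  (sole → essential)
  17 | 0-0-01,010--1
  19 | 010--1  (sole → essential)
  20 | -1010-,0-010-
  21 | -1010-,0-0-01,0-01-1,0-010-,010--1
  23 | 0-01-1,01-111,010--1
  26 | --1010  (sole → essential)
  31 | 01-111  (sole → essential)
  38 | 1-0110,10-110,10011-
  39 | -00111,10011-
  41 | -0-001  (sole → essential)
  42 | --1010,101-10
  44 | 1-1100,1011-0
  46 | 10-110,101-10,1011-0
  48 | 110-00  (sole → essential)
  52 | -1010-,11-10-,110-00,1101-0
  53 | -1010-,11-10-
  54 | 1-0110,1101-0
  58 | --1010  (sole → essential)
  60 | 1-1100,11-10-
  61 | 11-10-  (sole → essential)
Essential prime implicants: --1010, -0-001, 0-010-, 00--01, 00-010, 0010--, 01-111, 010--1, 11-10-, 110-00

YES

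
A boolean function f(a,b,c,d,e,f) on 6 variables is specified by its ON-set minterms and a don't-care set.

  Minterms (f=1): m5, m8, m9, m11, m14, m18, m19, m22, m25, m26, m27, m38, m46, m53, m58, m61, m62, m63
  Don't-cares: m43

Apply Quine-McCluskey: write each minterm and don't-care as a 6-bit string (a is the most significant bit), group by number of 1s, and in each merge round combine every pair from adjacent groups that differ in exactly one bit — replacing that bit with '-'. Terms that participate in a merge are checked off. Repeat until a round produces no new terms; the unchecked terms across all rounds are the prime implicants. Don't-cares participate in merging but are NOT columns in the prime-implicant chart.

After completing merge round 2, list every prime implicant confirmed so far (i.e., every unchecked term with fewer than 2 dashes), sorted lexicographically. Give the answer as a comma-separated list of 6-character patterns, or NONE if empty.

Round 0: 000101 001000✓ 001001✓ 001011✓ 001110✓ 010010✓ 010011✓ 010110✓ 011001✓ 011010✓ 011011✓ 100110✓ 101011✓ 101110✓ 110101✓ 111010✓ 111101✓ 111110✓ 111111✓
Round 1: -01011 -01110 -11010 0-1001✓ 0-1011✓ 0010-1✓ 00100- 01-010✓ 01-011✓ 010-10 01001-✓ 0110-1✓ 01101-✓ 1-1110 10-110 11-101 111-10 1111-1 11111-
Round 2: 0-10-1 01-01-
PIs = {-01011, -01110, -11010, 0-10-1, 000101, 00100-, 01-01-, 010-10, 1-1110, 10-110, 11-101, 111-10, 1111-1, 11111-}

-01011, -01110, -11010, 000101, 00100-, 010-10, 1-1110, 10-110, 11-101, 111-10, 1111-1, 11111-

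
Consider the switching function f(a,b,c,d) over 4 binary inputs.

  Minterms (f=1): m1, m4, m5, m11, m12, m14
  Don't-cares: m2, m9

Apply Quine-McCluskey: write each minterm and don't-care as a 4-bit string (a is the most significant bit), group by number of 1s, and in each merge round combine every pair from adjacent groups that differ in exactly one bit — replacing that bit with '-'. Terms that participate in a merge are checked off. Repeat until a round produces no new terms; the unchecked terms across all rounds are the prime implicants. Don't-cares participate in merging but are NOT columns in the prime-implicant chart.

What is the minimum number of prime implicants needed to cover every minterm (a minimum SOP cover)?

4

[col 0] 0001*, 0010, 0100*, 0101*, 1001*, 1011*, 1100*, 1110*
[col 1] -001, -100, 0-01, 010-, 10-1, 11-0
Prime implicants: -001, -100, 0-01, 0010, 010-, 10-1, 11-0
PI chart (minterm → PIs covering it):
  1 | -001,0-01
  4 | -100,010-
  5 | 0-01,010-
  11 | 10-1  (sole → essential)
  12 | -100,11-0
  14 | 11-0  (sole → essential)
Essential prime implicants: 10-1, 11-0
Petrick residual → -001, 010-
Minimum SOP uses 4 PIs: b'c'd + a'bc' + ab'd + abd'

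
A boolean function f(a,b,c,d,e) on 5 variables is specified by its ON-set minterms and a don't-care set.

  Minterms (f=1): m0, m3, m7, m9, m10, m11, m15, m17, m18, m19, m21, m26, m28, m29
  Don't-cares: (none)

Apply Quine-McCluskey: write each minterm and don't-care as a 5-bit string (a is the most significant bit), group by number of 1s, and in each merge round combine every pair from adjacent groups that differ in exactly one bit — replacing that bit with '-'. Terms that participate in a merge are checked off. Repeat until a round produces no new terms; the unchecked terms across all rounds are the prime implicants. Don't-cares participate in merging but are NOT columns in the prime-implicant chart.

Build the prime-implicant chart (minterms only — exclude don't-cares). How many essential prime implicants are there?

4

Round 0: 00000 00011✓ 00111✓ 01001✓ 01010✓ 01011✓ 01111✓ 10001✓ 10010✓ 10011✓ 10101✓ 11010✓ 11100✓ 11101✓
Round 1: -0011 -1010 0-011✓ 0-111✓ 00-11✓ 01-11✓ 010-1 0101- 1-010 1-101 10-01 100-1 1001- 1110-
Round 2: 0--11
PIs = {-0011, -1010, 0--11, 00000, 010-1, 0101-, 1-010, 1-101, 10-01, 100-1, 1001-, 1110-}
Coverage chart:
  m0: 00000 ←essential
  m3: -0011,0--11
  m7: 0--11 ←essential
  m9: 010-1 ←essential
  m10: -1010,0101-
  m11: 0--11,010-1,0101-
  m15: 0--11 ←essential
  m17: 10-01,100-1
  m18: 1-010,1001-
  m19: -0011,100-1,1001-
  m21: 1-101,10-01
  m26: -1010,1-010
  m28: 1110- ←essential
  m29: 1-101,1110-
Essential: 0--11, 00000, 010-1, 1110-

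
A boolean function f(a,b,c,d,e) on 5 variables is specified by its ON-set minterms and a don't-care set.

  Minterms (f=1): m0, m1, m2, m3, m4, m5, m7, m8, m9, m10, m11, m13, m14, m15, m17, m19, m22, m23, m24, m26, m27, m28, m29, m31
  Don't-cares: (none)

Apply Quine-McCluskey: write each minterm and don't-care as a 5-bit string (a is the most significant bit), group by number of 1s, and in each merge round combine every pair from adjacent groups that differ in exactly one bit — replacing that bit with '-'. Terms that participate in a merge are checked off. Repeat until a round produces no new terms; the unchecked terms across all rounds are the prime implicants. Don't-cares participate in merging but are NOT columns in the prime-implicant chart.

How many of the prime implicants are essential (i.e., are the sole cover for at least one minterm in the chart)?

[col 0] 00000*, 00001*, 00010*, 00011*, 00100*, 00101*, 00111*, 01000*, 01001*, 01010*, 01011*, 01101*, 01110*, 01111*, 10001*, 10011*, 10110*, 10111*, 11000*, 11010*, 11011*, 11100*, 11101*, 11111*
[col 1] -0001*, -0011*, -0111*, -1000*, -1010*, -1011*, -1101*, -1111*, 0-000*, 0-001*, 0-010*, 0-011*, 0-101*, 0-111*, 00-00*, 00-01*, 00-11*, 000-0*, 000-1*, 0000-*, 0001-*, 001-1*, 0010-*, 01-01*, 01-10*, 01-11*, 010-0*, 010-1*, 0100-*, 0101-*, 011-1*, 0111-*, 1-011*, 1-111*, 10-11*, 100-1*, 1011-, 11-00, 11-11*, 110-0*, 1101-*, 111-1*, 1110-
[col 2] --011*, --111*, -0-11*, -00-1, -1-11*, -10-0, -101-, -11-1, 0--01*, 0--11*, 0-0-0*, 0-0-1*, 0-00-*, 0-01-*, 0-1-1*, 00--1*, 00-0-, 000--*, 01--1*, 01-1-, 010--*, 1--11*
[col 3] ---11, 0---1, 0-0--
Prime implicants: ---11, -00-1, -10-0, -101-, -11-1, 0---1, 0-0--, 00-0-, 01-1-, 1011-, 11-00, 1110-
PI chart (minterm → PIs covering it):
  0 | 0-0--,00-0-
  1 | -00-1,0---1,0-0--,00-0-
  2 | 0-0--  (sole → essential)
  3 | ---11,-00-1,0---1,0-0--
  4 | 00-0-  (sole → essential)
  5 | 0---1,00-0-
  7 | ---11,0---1
  8 | -10-0,0-0--
  9 | 0---1,0-0--
  10 | -10-0,-101-,0-0--,01-1-
  11 | ---11,-101-,0---1,0-0--,01-1-
  13 | -11-1,0---1
  14 | 01-1-  (sole → essential)
  15 | ---11,-11-1,0---1,01-1-
  17 | -00-1  (sole → essential)
  19 | ---11,-00-1
  22 | 1011-  (sole → essential)
  23 | ---11,1011-
  24 | -10-0,11-00
  26 | -10-0,-101-
  27 | ---11,-101-
  28 | 11-00,1110-
  29 | -11-1,1110-
  31 | ---11,-11-1
Essential prime implicants: -00-1, 0-0--, 00-0-, 01-1-, 1011-

5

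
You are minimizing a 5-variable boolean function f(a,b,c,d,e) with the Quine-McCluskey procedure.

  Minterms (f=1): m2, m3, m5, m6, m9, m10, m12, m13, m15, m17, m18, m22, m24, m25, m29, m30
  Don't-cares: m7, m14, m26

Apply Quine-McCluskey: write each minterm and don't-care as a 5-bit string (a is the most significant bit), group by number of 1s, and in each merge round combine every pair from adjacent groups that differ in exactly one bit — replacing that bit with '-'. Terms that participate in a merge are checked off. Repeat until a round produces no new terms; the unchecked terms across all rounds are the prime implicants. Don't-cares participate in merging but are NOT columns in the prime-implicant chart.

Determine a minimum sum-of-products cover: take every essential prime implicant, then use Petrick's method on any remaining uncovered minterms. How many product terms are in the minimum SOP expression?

size-2^0 implicants → 00010(✓)  00011(✓)  00101(✓)  00110(✓)  00111(✓)  01001(✓)  01010(✓)  01100(✓)  01101(✓)  01110(✓)  01111(✓)  10001(✓)  10010(✓)  10110(✓)  11000(✓)  11001(✓)  11010(✓)  11101(✓)  11110(✓)
size-2^1 implicants → -0010(✓)  -0110(✓)  -1001(✓)  -1010(✓)  -1101(✓)  -1110(✓)  0-010(✓)  0-101(✓)  0-110(✓)  0-111(✓)  00-10(✓)  00-11(✓)  0001-(✓)  001-1(✓)  0011-(✓)  01-01(✓)  01-10(✓)  011-0(✓)  011-1(✓)  0110-(✓)  0111-(✓)  1-001  1-010(✓)  1-110(✓)  10-10(✓)  11-01(✓)  11-10(✓)  110-0  1100-
size-2^2 implicants → --010(✓)  --110(✓)  -0-10(✓)  -1-01  -1-10(✓)  0--10(✓)  0-1-1  0-11-  00-1-  011--  1--10(✓)
size-2^3 implicants → ---10
Unchecked terms (primes): ---10, -1-01, 0-1-1, 0-11-, 00-1-, 011--, 1-001, 110-0, 1100-
Minterm coverage:
  m2 ⊆ ---10,00-1-
  m3 ⊆ 00-1- [E]
  m5 ⊆ 0-1-1 [E]
  m6 ⊆ ---10,0-11-,00-1-
  m9 ⊆ -1-01 [E]
  m10 ⊆ ---10 [E]
  m12 ⊆ 011-- [E]
  m13 ⊆ -1-01,0-1-1,011--
  m15 ⊆ 0-1-1,0-11-,011--
  m17 ⊆ 1-001 [E]
  m18 ⊆ ---10 [E]
  m22 ⊆ ---10 [E]
  m24 ⊆ 110-0,1100-
  m25 ⊆ -1-01,1-001,1100-
  m29 ⊆ -1-01 [E]
  m30 ⊆ ---10 [E]
E = {---10, -1-01, 0-1-1, 00-1-, 011--, 1-001}
Petrick residual → 110-0
Cover = de' + bd'e + a'ce + a'b'd + a'bc + ac'd'e + abc'e'  |cover|=7

7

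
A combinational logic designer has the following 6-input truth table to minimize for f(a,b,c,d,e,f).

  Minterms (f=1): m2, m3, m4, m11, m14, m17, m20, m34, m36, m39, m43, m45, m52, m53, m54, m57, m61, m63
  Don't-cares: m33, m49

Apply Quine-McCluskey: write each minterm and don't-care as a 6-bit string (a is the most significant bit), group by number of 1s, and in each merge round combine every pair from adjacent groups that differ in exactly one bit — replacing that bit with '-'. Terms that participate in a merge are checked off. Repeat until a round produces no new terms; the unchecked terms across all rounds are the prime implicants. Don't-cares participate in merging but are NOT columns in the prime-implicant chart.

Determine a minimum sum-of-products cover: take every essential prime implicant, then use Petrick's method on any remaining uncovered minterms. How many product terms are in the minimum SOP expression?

11

size-2^0 implicants → 000010(✓)  000011(✓)  000100(✓)  001011(✓)  001110  010001(✓)  010100(✓)  100001(✓)  100010(✓)  100100(✓)  100111  101011(✓)  101101(✓)  110001(✓)  110100(✓)  110101(✓)  110110(✓)  111001(✓)  111101(✓)  111111(✓)
size-2^1 implicants → -00010  -00100(✓)  -01011  -10001  -10100(✓)  0-0100(✓)  00-011  00001-  1-0001  1-0100(✓)  1-1101  11-001(✓)  11-101(✓)  110-01(✓)  1101-0  11010-  111-01(✓)  1111-1
size-2^2 implicants → --0100  11--01
Unchecked terms (primes): --0100, -00010, -01011, -10001, 00-011, 00001-, 001110, 1-0001, 1-1101, 100111, 11--01, 1101-0, 11010-, 1111-1
Minterm coverage:
  m2 ⊆ -00010,00001-
  m3 ⊆ 00-011,00001-
  m4 ⊆ --0100 [E]
  m11 ⊆ -01011,00-011
  m14 ⊆ 001110 [E]
  m17 ⊆ -10001 [E]
  m20 ⊆ --0100 [E]
  m34 ⊆ -00010 [E]
  m36 ⊆ --0100 [E]
  m39 ⊆ 100111 [E]
  m43 ⊆ -01011 [E]
  m45 ⊆ 1-1101 [E]
  m52 ⊆ --0100,1101-0,11010-
  m53 ⊆ 11--01,11010-
  m54 ⊆ 1101-0 [E]
  m57 ⊆ 11--01 [E]
  m61 ⊆ 1-1101,11--01,1111-1
  m63 ⊆ 1111-1 [E]
E = {--0100, -00010, -01011, -10001, 001110, 1-1101, 100111, 11--01, 1101-0, 1111-1}
Petrick residual → 00-011
Cover = c'de'f' + b'c'd'ef' + b'cd'ef + bc'd'e'f + a'b'd'ef + a'b'cdef' + acde'f + ab'c'def + abe'f + abc'df' + abcdf  |cover|=11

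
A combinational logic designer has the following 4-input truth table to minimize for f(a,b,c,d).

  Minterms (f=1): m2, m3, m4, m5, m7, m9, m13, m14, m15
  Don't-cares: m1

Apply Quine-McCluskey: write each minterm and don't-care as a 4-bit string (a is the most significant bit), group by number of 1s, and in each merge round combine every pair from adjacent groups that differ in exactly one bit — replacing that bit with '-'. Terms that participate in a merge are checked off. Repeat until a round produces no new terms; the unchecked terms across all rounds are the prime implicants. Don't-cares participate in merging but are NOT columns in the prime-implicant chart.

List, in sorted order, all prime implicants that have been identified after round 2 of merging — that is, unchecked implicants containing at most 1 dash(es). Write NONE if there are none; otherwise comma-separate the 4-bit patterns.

001-, 010-, 111-

size-2^0 implicants → 0001(✓)  0010(✓)  0011(✓)  0100(✓)  0101(✓)  0111(✓)  1001(✓)  1101(✓)  1110(✓)  1111(✓)
size-2^1 implicants → -001(✓)  -101(✓)  -111(✓)  0-01(✓)  0-11(✓)  00-1(✓)  001-  01-1(✓)  010-  1-01(✓)  11-1(✓)  111-
size-2^2 implicants → --01  -1-1  0--1
Unchecked terms (primes): --01, -1-1, 0--1, 001-, 010-, 111-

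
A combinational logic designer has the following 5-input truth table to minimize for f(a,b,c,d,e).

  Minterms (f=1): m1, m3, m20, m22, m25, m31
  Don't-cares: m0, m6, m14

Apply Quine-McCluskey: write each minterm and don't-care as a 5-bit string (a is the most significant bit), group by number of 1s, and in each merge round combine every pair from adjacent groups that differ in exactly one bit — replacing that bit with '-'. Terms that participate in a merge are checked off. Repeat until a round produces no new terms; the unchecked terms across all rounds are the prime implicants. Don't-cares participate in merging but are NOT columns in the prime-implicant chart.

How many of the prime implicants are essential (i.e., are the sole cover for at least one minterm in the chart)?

4

Round 0: 00000✓ 00001✓ 00011✓ 00110✓ 01110✓ 10100✓ 10110✓ 11001 11111
Round 1: -0110 0-110 000-1 0000- 101-0
PIs = {-0110, 0-110, 000-1, 0000-, 101-0, 11001, 11111}
Coverage chart:
  m1: 000-1,0000-
  m3: 000-1 ←essential
  m20: 101-0 ←essential
  m22: -0110,101-0
  m25: 11001 ←essential
  m31: 11111 ←essential
Essential: 000-1, 101-0, 11001, 11111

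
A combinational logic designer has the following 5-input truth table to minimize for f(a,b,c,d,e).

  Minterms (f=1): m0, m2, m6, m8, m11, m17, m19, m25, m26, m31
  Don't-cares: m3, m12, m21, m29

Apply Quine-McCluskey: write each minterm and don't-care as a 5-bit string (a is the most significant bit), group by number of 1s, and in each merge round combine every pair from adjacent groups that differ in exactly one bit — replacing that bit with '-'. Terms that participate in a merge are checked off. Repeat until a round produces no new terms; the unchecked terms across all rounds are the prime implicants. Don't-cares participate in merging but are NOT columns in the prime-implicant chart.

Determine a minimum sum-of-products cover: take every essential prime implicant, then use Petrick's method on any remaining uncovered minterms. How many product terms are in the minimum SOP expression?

Round 0: 00000✓ 00010✓ 00011✓ 00110✓ 01000✓ 01011✓ 01100✓ 10001✓ 10011✓ 10101✓ 11001✓ 11010 11101✓ 11111✓
Round 1: -0011 0-000 0-011 00-10 000-0 0001- 01-00 1-001✓ 1-101✓ 10-01✓ 100-1 11-01✓ 111-1
Round 2: 1--01
PIs = {-0011, 0-000, 0-011, 00-10, 000-0, 0001-, 01-00, 1--01, 100-1, 11010, 111-1}
Coverage chart:
  m0: 0-000,000-0
  m2: 00-10,000-0,0001-
  m6: 00-10 ←essential
  m8: 0-000,01-00
  m11: 0-011 ←essential
  m17: 1--01,100-1
  m19: -0011,100-1
  m25: 1--01 ←essential
  m26: 11010 ←essential
  m31: 111-1 ←essential
Essential: 0-011, 00-10, 1--01, 11010, 111-1
Petrick residual → -0011, 0-000
Min cover (7 terms): b'c'de + a'c'd'e' + a'c'de + a'b'de' + ad'e + abc'de' + abce

7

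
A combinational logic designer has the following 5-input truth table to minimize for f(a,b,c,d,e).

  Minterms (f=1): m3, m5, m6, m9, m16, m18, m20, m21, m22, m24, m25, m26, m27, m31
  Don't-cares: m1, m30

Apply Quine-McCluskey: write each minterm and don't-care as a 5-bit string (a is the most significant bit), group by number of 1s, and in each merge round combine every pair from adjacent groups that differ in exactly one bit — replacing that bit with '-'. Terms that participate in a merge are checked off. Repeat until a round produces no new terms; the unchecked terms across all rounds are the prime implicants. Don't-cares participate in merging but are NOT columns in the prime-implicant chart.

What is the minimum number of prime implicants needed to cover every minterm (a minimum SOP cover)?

[col 0] 00001*, 00011*, 00101*, 00110*, 01001*, 10000*, 10010*, 10100*, 10101*, 10110*, 11000*, 11001*, 11010*, 11011*, 11110*, 11111*
[col 1] -0101, -0110, -1001, 0-001, 00-01, 000-1, 1-000*, 1-010*, 1-110*, 10-00*, 10-10*, 100-0*, 101-0*, 1010-, 11-10*, 11-11*, 110-0*, 110-1*, 1100-*, 1101-*, 1111-*
[col 2] 1--10, 1-0-0, 10--0, 11-1-, 110--
Prime implicants: -0101, -0110, -1001, 0-001, 00-01, 000-1, 1--10, 1-0-0, 10--0, 1010-, 11-1-, 110--
PI chart (minterm → PIs covering it):
  3 | 000-1  (sole → essential)
  5 | -0101,00-01
  6 | -0110  (sole → essential)
  9 | -1001,0-001
  16 | 1-0-0,10--0
  18 | 1--10,1-0-0,10--0
  20 | 10--0,1010-
  21 | -0101,1010-
  22 | -0110,1--10,10--0
  24 | 1-0-0,110--
  25 | -1001,110--
  26 | 1--10,1-0-0,11-1-,110--
  27 | 11-1-,110--
  31 | 11-1-  (sole → essential)
Essential prime implicants: -0110, 000-1, 11-1-
Petrick residual → -0101, -1001, 1-0-0, 10--0
Minimum SOP uses 7 PIs: b'cd'e + b'cde' + bc'd'e + a'b'c'e + ac'e' + ab'e' + abd

7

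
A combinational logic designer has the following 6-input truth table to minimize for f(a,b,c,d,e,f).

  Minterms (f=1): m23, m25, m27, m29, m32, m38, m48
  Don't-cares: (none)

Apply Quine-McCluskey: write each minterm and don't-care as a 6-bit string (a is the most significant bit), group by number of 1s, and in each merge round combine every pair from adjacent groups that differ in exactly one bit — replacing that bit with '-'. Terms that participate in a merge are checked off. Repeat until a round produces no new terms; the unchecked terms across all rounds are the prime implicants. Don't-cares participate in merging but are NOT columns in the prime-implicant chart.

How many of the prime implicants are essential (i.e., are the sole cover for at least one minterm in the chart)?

Round 0: 010111 011001✓ 011011✓ 011101✓ 100000✓ 100110 110000✓
Round 1: 011-01 0110-1 1-0000
PIs = {010111, 011-01, 0110-1, 1-0000, 100110}
Coverage chart:
  m23: 010111 ←essential
  m25: 011-01,0110-1
  m27: 0110-1 ←essential
  m29: 011-01 ←essential
  m32: 1-0000 ←essential
  m38: 100110 ←essential
  m48: 1-0000 ←essential
Essential: 010111, 011-01, 0110-1, 1-0000, 100110

5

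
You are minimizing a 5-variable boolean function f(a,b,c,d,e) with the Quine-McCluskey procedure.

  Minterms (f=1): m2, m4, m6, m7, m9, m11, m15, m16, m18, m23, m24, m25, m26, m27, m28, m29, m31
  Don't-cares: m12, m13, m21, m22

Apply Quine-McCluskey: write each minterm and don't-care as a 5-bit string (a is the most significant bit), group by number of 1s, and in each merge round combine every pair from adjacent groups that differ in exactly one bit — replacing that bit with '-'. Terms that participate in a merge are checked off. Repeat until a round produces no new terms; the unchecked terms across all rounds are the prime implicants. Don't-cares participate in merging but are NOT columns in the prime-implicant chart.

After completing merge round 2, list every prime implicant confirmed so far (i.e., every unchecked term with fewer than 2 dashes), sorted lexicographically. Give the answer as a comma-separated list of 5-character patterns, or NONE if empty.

0-100, 001-0

size-2^0 implicants → 00010(✓)  00100(✓)  00110(✓)  00111(✓)  01001(✓)  01011(✓)  01100(✓)  01101(✓)  01111(✓)  10000(✓)  10010(✓)  10101(✓)  10110(✓)  10111(✓)  11000(✓)  11001(✓)  11010(✓)  11011(✓)  11100(✓)  11101(✓)  11111(✓)
size-2^1 implicants → -0010(✓)  -0110(✓)  -0111(✓)  -1001(✓)  -1011(✓)  -1100(✓)  -1101(✓)  -1111(✓)  0-100  0-111(✓)  00-10(✓)  001-0  0011-(✓)  01-01(✓)  01-11(✓)  010-1(✓)  011-1(✓)  0110-(✓)  1-000(✓)  1-010(✓)  1-101(✓)  1-111(✓)  10-10(✓)  100-0(✓)  101-1(✓)  1011-(✓)  11-00(✓)  11-01(✓)  11-11(✓)  110-0(✓)  110-1(✓)  1100-(✓)  1101-(✓)  111-1(✓)  1110-(✓)
size-2^2 implicants → --111  -0-10  -011-  -1-01(✓)  -1-11(✓)  -10-1(✓)  -11-1(✓)  -110-  01--1(✓)  1-0-0  1-1-1  11--1(✓)  11-0-  110--
size-2^3 implicants → -1--1
Unchecked terms (primes): --111, -0-10, -011-, -1--1, -110-, 0-100, 001-0, 1-0-0, 1-1-1, 11-0-, 110--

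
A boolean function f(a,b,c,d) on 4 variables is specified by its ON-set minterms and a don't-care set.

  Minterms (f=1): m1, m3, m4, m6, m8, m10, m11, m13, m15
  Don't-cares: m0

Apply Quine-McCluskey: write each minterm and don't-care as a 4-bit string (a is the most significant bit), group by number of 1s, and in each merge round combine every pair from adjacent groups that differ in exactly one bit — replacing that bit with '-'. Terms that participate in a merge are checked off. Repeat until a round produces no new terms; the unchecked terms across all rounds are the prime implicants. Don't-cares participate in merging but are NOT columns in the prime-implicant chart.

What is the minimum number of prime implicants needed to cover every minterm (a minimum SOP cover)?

5

Round 0: 0000✓ 0001✓ 0011✓ 0100✓ 0110✓ 1000✓ 1010✓ 1011✓ 1101✓ 1111✓
Round 1: -000 -011 0-00 00-1 000- 01-0 1-11 10-0 101- 11-1
PIs = {-000, -011, 0-00, 00-1, 000-, 01-0, 1-11, 10-0, 101-, 11-1}
Coverage chart:
  m1: 00-1,000-
  m3: -011,00-1
  m4: 0-00,01-0
  m6: 01-0 ←essential
  m8: -000,10-0
  m10: 10-0,101-
  m11: -011,1-11,101-
  m13: 11-1 ←essential
  m15: 1-11,11-1
Essential: 01-0, 11-1
Petrick residual → -000, 00-1, 101-
Min cover (5 terms): b'c'd' + a'b'd + a'bd' + ab'c + abd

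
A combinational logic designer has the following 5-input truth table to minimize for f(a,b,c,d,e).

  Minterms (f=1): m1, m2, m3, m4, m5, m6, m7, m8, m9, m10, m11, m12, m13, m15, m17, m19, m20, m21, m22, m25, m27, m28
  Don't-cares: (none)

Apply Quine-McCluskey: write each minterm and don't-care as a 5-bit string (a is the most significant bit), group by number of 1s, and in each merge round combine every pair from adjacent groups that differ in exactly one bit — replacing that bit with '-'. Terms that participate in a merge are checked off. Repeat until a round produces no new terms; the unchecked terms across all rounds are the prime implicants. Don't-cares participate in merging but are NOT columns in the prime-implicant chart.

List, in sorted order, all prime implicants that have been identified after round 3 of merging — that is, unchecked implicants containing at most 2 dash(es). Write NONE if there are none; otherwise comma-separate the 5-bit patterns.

--100, -0-01, -01-0, -010-, 0-01-, 0-10-, 00-1-, 001--, 01-0-, 010--

size-2^0 implicants → 00001(✓)  00010(✓)  00011(✓)  00100(✓)  00101(✓)  00110(✓)  00111(✓)  01000(✓)  01001(✓)  01010(✓)  01011(✓)  01100(✓)  01101(✓)  01111(✓)  10001(✓)  10011(✓)  10100(✓)  10101(✓)  10110(✓)  11001(✓)  11011(✓)  11100(✓)
size-2^1 implicants → -0001(✓)  -0011(✓)  -0100(✓)  -0101(✓)  -0110(✓)  -1001(✓)  -1011(✓)  -1100(✓)  0-001(✓)  0-010(✓)  0-011(✓)  0-100(✓)  0-101(✓)  0-111(✓)  00-01(✓)  00-10(✓)  00-11(✓)  000-1(✓)  0001-(✓)  001-0(✓)  001-1(✓)  0010-(✓)  0011-(✓)  01-00(✓)  01-01(✓)  01-11(✓)  010-0(✓)  010-1(✓)  0100-(✓)  0101-(✓)  011-1(✓)  0110-(✓)  1-001(✓)  1-011(✓)  1-100(✓)  10-01(✓)  100-1(✓)  101-0(✓)  1010-(✓)  110-1(✓)
size-2^2 implicants → --001(✓)  --011(✓)  --100  -0-01  -00-1(✓)  -01-0  -010-  -10-1(✓)  0--01(✓)  0--11(✓)  0-0-1(✓)  0-01-  0-1-1(✓)  0-10-  00--1(✓)  00-1-  001--  01--1(✓)  01-0-  010--  1-0-1(✓)
size-2^3 implicants → --0-1  0---1
Unchecked terms (primes): --0-1, --100, -0-01, -01-0, -010-, 0---1, 0-01-, 0-10-, 00-1-, 001--, 01-0-, 010--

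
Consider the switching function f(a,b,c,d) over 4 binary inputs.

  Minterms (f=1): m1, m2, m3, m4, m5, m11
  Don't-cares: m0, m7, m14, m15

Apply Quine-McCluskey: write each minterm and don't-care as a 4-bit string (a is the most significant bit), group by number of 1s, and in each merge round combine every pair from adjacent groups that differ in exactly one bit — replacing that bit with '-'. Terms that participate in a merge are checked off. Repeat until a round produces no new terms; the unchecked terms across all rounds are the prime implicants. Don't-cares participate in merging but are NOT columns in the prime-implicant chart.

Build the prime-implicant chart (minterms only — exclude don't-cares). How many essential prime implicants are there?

Round 0: 0000✓ 0001✓ 0010✓ 0011✓ 0100✓ 0101✓ 0111✓ 1011✓ 1110✓ 1111✓
Round 1: -011✓ -111✓ 0-00✓ 0-01✓ 0-11✓ 00-0✓ 00-1✓ 000-✓ 001-✓ 01-1✓ 010-✓ 1-11✓ 111-
Round 2: --11 0--1 0-0- 00--
PIs = {--11, 0--1, 0-0-, 00--, 111-}
Coverage chart:
  m1: 0--1,0-0-,00--
  m2: 00-- ←essential
  m3: --11,0--1,00--
  m4: 0-0- ←essential
  m5: 0--1,0-0-
  m11: --11 ←essential
Essential: --11, 0-0-, 00--

3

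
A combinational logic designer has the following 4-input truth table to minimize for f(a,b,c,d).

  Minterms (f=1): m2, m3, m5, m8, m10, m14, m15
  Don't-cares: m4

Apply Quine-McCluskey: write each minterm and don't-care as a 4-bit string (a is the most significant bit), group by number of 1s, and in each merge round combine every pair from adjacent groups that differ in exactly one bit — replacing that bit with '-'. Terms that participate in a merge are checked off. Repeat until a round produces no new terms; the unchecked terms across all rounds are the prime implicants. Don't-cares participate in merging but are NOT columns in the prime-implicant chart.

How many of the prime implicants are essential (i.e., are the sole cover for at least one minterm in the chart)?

4

[col 0] 0010*, 0011*, 0100*, 0101*, 1000*, 1010*, 1110*, 1111*
[col 1] -010, 001-, 010-, 1-10, 10-0, 111-
Prime implicants: -010, 001-, 010-, 1-10, 10-0, 111-
PI chart (minterm → PIs covering it):
  2 | -010,001-
  3 | 001-  (sole → essential)
  5 | 010-  (sole → essential)
  8 | 10-0  (sole → essential)
  10 | -010,1-10,10-0
  14 | 1-10,111-
  15 | 111-  (sole → essential)
Essential prime implicants: 001-, 010-, 10-0, 111-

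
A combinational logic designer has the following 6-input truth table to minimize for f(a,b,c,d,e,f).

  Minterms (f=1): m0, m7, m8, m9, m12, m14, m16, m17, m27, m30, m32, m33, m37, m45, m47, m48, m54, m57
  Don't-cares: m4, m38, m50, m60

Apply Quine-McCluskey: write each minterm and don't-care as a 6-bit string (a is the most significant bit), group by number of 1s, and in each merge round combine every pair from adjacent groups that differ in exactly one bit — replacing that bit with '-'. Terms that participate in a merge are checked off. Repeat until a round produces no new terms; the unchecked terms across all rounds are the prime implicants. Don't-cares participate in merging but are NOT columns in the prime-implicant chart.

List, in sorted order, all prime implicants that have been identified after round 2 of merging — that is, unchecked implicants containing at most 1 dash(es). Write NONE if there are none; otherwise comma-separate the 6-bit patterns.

Round 0: 000000✓ 000100✓ 000111 001000✓ 001001✓ 001100✓ 001110✓ 010000✓ 010001✓ 011011 011110✓ 100000✓ 100001✓ 100101✓ 100110✓ 101101✓ 101111✓ 110000✓ 110010✓ 110110✓ 111001 111100
Round 1: -00000✓ -10000✓ 0-0000✓ 0-1110 00-000✓ 00-100✓ 000-00✓ 001-00✓ 00100- 0011-0 01000- 1-0000✓ 1-0110 10-101 100-01 10000- 1011-1 110-10 1100-0
Round 2: --0000 00--00
PIs = {--0000, 0-1110, 00--00, 000111, 00100-, 0011-0, 01000-, 011011, 1-0110, 10-101, 100-01, 10000-, 1011-1, 110-10, 1100-0, 111001, 111100}

0-1110, 000111, 00100-, 0011-0, 01000-, 011011, 1-0110, 10-101, 100-01, 10000-, 1011-1, 110-10, 1100-0, 111001, 111100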